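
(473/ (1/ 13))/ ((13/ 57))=26961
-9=-9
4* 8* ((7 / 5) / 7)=32 / 5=6.40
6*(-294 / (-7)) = 252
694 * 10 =6940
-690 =-690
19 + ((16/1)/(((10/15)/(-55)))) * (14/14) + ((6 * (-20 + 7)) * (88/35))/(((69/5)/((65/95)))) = -4009503/3059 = -1310.72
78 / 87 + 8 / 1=258 / 29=8.90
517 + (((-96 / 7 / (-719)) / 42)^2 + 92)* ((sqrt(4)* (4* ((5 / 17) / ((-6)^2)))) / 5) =10934488241933 / 21100797137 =518.20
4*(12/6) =8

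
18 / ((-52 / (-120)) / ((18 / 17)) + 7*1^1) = 9720 / 4001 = 2.43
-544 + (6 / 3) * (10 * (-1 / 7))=-3828 / 7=-546.86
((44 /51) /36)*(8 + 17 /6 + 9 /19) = 14179 /52326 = 0.27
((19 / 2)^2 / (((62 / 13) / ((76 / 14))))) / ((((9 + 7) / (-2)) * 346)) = -89167 / 2402624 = -0.04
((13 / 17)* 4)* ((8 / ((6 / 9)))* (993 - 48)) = 589680 / 17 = 34687.06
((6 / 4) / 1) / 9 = 1 / 6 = 0.17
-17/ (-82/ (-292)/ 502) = -1245964/ 41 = -30389.37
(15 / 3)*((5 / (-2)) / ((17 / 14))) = -175 / 17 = -10.29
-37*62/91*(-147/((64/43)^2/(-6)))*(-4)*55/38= 7348582395/126464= 58108.10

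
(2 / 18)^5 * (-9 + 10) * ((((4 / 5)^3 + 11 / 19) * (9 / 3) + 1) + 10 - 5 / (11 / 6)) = 301628 / 1542655125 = 0.00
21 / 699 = 0.03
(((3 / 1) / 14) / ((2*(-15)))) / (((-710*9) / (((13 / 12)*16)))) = 13 / 670950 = 0.00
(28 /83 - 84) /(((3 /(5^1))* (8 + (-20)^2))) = -0.34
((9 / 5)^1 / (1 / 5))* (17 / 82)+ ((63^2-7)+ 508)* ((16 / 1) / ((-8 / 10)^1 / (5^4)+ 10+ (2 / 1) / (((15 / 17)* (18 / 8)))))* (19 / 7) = 4701372787791 / 266520254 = 17639.83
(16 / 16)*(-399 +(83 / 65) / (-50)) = -1296833 / 3250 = -399.03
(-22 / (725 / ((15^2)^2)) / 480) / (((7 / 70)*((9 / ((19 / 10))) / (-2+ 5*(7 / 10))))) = -10.13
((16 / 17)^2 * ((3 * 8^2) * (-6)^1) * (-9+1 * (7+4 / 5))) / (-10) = -884736 / 7225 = -122.45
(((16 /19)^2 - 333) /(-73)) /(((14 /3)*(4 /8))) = 359871 /184471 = 1.95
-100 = -100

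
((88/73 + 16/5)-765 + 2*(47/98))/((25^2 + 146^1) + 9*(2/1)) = -13586078/14111265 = -0.96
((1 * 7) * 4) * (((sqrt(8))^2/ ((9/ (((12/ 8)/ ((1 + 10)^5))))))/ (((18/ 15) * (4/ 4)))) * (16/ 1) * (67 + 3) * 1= 313600/ 1449459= 0.22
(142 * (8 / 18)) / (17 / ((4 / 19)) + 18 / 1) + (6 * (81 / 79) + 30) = 130792 / 3555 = 36.79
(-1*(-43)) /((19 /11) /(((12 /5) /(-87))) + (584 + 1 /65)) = 122980 /1491209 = 0.08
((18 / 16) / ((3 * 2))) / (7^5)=3 / 268912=0.00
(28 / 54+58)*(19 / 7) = 30020 / 189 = 158.84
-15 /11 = -1.36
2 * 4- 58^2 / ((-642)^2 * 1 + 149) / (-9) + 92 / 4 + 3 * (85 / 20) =649406431 / 14843268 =43.75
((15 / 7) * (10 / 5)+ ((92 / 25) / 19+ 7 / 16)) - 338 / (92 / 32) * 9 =-1288658883 / 1223600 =-1053.17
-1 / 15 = -0.07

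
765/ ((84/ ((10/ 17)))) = 75/ 14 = 5.36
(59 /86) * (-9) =-531 /86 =-6.17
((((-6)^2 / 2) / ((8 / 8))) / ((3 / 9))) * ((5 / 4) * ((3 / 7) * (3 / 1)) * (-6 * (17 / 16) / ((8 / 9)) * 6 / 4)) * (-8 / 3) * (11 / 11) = 2489.67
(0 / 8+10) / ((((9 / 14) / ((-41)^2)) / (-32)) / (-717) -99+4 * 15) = -359976064 / 1403906649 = -0.26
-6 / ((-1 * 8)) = 3 / 4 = 0.75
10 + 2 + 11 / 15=191 / 15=12.73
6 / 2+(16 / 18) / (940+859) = 48581 / 16191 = 3.00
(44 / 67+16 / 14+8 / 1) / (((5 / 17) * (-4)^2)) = 19533 / 9380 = 2.08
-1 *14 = -14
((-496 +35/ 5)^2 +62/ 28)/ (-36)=-6642.31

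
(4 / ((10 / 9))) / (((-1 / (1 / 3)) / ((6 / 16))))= -9 / 20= -0.45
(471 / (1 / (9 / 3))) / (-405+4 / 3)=-4239 / 1211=-3.50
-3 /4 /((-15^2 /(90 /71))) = 3 /710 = 0.00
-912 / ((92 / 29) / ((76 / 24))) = -20938 / 23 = -910.35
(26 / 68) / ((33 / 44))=26 / 51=0.51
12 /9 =4 /3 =1.33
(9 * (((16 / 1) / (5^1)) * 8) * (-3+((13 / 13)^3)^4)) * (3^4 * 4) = -746496 / 5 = -149299.20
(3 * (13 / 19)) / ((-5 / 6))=-234 / 95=-2.46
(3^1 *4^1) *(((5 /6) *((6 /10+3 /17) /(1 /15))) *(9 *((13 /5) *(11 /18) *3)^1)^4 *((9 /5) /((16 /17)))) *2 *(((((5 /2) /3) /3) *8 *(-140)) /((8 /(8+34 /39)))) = -104122335147831 /200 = -520611675739.16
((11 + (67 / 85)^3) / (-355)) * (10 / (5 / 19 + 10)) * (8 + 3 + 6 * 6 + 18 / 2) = -5005153888 / 2834186875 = -1.77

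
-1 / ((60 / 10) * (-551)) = 1 / 3306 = 0.00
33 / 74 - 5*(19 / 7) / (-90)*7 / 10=3673 / 6660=0.55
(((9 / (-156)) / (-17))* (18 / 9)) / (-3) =-1 / 442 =-0.00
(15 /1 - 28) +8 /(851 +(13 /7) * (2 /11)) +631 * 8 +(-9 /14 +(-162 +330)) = 4774430273 /917742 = 5202.37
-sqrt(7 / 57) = -sqrt(399) / 57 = -0.35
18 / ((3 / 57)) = 342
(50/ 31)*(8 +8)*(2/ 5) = 320/ 31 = 10.32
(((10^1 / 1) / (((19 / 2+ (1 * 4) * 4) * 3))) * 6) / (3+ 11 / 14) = 0.21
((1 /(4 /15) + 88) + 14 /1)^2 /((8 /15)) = 2683935 /128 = 20968.24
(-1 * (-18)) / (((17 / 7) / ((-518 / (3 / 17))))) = -21756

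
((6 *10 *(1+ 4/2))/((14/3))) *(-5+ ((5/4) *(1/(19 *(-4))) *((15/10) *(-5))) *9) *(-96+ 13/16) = 486255825/34048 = 14281.48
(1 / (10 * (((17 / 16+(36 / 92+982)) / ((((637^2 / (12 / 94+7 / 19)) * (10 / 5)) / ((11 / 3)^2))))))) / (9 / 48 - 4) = -3.25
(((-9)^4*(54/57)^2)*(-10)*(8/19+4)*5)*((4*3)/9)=-1735570.55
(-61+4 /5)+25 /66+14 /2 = -17431 /330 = -52.82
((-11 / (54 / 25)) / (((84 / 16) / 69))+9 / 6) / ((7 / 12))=-112.17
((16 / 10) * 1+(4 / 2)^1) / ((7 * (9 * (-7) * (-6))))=1 / 735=0.00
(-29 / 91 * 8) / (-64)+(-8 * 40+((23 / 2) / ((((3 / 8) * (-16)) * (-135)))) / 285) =-26886056489 / 84029400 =-319.96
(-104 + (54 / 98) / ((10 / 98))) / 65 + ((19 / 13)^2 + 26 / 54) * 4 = 1021357 / 114075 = 8.95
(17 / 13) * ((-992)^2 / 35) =16729088 / 455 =36767.23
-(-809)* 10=8090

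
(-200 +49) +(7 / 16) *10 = -1173 / 8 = -146.62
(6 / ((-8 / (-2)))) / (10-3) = 3 / 14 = 0.21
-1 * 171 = -171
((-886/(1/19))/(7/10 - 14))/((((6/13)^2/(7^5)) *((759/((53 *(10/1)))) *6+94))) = 973407.47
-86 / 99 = -0.87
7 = 7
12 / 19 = 0.63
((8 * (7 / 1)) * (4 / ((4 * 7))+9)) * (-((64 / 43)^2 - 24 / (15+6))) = -7106560 / 12943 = -549.07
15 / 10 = 3 / 2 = 1.50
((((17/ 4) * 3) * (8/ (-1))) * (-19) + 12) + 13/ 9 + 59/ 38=667925/ 342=1953.00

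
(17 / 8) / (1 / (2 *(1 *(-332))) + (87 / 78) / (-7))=-128401 / 9719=-13.21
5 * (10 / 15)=10 / 3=3.33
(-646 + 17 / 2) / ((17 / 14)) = -525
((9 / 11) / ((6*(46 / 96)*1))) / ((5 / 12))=864 / 1265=0.68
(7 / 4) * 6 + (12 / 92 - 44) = -1535 / 46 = -33.37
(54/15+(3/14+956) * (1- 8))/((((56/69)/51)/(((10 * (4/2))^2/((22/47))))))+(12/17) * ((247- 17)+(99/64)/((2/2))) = -359240950.42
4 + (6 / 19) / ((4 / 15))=197 / 38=5.18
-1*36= -36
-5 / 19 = -0.26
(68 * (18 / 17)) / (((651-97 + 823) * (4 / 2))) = 0.03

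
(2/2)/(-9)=-1/9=-0.11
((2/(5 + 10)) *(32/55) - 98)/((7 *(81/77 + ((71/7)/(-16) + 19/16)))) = -646288/74175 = -8.71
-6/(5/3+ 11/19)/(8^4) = -171/262144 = -0.00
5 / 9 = 0.56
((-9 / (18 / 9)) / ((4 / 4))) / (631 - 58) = -3 / 382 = -0.01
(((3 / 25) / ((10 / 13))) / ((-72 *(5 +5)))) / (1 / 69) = -299 / 20000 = -0.01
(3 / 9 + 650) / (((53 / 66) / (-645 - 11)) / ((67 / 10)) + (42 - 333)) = -943253872 / 422071321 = -2.23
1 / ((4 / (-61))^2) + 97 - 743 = -6615 / 16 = -413.44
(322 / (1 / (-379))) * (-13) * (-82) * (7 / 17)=-910647556 / 17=-53567503.29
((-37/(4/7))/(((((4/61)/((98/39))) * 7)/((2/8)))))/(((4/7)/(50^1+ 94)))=-2322453/104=-22331.28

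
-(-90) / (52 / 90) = 2025 / 13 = 155.77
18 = 18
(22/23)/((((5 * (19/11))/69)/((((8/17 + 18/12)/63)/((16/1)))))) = 8107/542640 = 0.01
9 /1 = 9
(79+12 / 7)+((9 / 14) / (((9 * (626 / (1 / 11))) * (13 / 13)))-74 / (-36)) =71814103 / 867636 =82.77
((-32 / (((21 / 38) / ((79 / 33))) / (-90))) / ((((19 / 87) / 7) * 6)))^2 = 537464934400 / 121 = 4441858961.98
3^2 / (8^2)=9 / 64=0.14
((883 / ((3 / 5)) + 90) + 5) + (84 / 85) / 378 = 1198502 / 765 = 1566.67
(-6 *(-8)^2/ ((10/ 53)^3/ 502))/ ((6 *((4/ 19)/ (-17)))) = 386236960.67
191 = 191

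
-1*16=-16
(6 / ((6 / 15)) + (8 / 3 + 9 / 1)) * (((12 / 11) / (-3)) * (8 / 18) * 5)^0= 80 / 3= 26.67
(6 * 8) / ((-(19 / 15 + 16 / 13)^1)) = -9360 / 487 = -19.22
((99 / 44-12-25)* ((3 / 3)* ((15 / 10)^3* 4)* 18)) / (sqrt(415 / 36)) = -101331* sqrt(415) / 830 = -2487.07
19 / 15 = 1.27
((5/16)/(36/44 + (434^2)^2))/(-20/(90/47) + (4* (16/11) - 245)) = -1089/30862212035599568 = -0.00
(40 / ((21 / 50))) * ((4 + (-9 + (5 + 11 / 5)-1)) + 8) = 18400 / 21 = 876.19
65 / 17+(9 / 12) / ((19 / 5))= 4.02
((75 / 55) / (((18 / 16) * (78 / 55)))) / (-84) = -25 / 2457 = -0.01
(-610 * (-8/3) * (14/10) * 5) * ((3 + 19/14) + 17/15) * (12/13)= 2250656/39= 57709.13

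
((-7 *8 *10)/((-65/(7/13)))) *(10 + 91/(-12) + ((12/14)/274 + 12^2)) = 47179972/69459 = 679.25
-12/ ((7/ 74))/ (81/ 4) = -1184/ 189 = -6.26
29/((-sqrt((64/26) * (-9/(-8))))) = -29 * sqrt(13)/6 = -17.43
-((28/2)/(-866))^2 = -0.00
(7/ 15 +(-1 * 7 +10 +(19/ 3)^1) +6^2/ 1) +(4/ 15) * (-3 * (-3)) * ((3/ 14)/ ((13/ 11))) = 21037/ 455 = 46.24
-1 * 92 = -92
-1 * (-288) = 288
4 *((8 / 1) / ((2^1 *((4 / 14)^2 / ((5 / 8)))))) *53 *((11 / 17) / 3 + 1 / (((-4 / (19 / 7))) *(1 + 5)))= 543515 / 816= 666.07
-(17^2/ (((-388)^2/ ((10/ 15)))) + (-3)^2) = -2032633/ 225816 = -9.00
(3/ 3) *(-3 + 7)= 4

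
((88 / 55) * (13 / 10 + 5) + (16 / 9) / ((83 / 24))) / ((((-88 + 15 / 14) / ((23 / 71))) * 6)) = -0.01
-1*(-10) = 10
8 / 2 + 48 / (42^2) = 592 / 147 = 4.03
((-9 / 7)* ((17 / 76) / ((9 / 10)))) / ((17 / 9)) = -45 / 266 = -0.17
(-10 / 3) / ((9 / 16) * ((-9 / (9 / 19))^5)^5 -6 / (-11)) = 352 / 5528743843882411718474610850661583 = 0.00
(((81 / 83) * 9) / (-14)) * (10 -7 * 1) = -2187 / 1162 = -1.88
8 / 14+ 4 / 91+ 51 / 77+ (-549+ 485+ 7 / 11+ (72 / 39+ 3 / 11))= -59.97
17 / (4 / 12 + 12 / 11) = 561 / 47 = 11.94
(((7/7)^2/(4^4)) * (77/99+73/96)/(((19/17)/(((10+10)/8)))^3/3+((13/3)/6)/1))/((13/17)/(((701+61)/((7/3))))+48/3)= 5286346853625/10587390873049088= 0.00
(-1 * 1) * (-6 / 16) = 3 / 8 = 0.38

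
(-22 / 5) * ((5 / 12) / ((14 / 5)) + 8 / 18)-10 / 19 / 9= -7099 / 2660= -2.67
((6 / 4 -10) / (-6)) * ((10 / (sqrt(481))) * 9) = 5.81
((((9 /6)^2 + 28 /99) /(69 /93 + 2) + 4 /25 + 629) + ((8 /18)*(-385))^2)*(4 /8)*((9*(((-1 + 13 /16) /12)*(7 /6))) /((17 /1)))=-18654303227 /129254400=-144.32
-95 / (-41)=2.32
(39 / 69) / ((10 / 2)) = 13 / 115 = 0.11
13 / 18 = 0.72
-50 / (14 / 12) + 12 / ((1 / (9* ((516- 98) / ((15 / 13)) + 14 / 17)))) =23306676 / 595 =39170.88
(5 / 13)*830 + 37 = 4631 / 13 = 356.23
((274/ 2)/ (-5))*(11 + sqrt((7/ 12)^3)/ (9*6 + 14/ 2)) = -1507/ 5 -959*sqrt(21)/ 21960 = -301.60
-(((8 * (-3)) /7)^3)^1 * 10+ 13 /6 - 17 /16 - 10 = 6489059 /16464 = 394.14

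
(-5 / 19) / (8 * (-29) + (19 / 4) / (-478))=0.00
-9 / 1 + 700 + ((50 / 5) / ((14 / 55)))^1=5112 / 7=730.29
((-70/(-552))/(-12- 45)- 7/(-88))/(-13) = -26761/4499352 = -0.01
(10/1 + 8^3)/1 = 522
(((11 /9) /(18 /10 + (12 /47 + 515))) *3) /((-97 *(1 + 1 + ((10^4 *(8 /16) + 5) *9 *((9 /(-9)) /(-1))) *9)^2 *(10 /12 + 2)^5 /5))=-8375400 /687612414037769907345817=-0.00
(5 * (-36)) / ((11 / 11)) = -180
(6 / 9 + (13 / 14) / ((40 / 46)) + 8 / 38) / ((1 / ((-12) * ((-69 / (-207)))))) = -31043 / 3990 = -7.78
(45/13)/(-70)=-0.05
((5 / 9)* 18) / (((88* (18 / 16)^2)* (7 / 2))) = 160 / 6237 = 0.03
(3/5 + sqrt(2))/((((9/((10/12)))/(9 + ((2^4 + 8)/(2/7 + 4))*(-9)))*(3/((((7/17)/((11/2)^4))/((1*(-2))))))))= 644/3733455 + 644*sqrt(2)/2240073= 0.00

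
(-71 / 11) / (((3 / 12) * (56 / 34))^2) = -20519 / 539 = -38.07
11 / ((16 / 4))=11 / 4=2.75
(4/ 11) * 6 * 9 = 216/ 11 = 19.64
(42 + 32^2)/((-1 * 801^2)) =-1066/641601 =-0.00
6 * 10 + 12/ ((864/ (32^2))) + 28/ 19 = 12944/ 171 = 75.70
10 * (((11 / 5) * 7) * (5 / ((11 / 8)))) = 560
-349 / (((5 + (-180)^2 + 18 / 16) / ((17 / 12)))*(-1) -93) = 11866 / 780909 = 0.02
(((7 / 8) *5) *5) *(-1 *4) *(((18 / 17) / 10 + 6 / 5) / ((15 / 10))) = -1295 / 17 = -76.18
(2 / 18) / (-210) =-1 / 1890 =-0.00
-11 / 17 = -0.65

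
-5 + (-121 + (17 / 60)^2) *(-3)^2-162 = -502111 / 400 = -1255.28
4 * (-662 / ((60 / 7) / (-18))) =27804 / 5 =5560.80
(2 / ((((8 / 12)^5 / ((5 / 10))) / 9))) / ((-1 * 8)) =-2187 / 256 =-8.54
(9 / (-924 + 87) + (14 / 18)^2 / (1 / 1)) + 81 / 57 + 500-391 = 5296426 / 47709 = 111.02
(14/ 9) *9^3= 1134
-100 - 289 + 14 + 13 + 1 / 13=-4705 / 13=-361.92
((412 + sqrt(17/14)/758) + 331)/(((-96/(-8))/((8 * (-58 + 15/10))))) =-83959/3- 113 * sqrt(238)/31836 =-27986.39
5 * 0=0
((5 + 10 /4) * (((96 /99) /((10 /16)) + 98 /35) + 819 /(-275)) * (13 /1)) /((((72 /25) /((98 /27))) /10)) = 1640275 /972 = 1687.53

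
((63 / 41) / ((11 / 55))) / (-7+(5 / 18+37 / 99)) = -20790 / 17179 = -1.21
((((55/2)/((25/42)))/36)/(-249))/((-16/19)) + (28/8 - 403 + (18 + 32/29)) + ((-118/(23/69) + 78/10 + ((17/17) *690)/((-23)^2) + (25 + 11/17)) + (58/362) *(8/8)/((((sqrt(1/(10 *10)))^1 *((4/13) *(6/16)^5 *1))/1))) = 2.54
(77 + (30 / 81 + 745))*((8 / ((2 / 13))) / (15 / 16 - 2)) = -18473728 / 459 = -40247.77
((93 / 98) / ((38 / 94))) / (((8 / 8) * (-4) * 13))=-0.05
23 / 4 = 5.75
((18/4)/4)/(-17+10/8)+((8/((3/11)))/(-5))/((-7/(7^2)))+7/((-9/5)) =23377/630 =37.11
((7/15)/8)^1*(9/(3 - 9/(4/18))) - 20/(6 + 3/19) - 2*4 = -658819/58500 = -11.26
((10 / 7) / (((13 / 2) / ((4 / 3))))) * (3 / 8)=0.11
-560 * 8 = -4480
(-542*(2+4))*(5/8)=-4065/2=-2032.50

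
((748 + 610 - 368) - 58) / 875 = 1.07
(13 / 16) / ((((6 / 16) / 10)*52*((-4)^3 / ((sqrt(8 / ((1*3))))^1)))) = -5*sqrt(6) / 1152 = -0.01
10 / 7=1.43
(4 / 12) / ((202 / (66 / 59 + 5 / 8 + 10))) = 5543 / 286032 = 0.02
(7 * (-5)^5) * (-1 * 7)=153125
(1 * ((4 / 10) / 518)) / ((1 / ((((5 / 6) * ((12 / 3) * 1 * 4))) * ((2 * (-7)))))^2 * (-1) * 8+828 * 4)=1120 / 4803724467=0.00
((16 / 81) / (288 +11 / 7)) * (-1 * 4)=-448 / 164187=-0.00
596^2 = 355216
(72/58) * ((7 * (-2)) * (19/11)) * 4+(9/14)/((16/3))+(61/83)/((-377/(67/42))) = -119.96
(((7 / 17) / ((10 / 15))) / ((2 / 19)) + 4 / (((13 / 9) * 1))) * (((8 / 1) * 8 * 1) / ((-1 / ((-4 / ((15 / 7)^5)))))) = 547504832 / 11188125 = 48.94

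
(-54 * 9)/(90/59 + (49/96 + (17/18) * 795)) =-917568/1421417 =-0.65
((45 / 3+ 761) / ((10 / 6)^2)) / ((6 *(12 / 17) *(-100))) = -1649 / 2500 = -0.66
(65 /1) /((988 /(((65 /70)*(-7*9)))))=-585 /152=-3.85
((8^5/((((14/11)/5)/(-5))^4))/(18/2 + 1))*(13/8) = 1903330000000/2401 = 792723865.06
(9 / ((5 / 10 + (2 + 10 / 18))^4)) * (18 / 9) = 1889568 / 9150625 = 0.21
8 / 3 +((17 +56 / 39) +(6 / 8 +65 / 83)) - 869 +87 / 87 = -10945777 / 12948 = -845.36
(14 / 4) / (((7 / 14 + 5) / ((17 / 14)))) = 17 / 22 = 0.77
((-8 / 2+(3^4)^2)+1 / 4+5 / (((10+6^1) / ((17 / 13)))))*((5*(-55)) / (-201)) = 375098075 / 41808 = 8971.92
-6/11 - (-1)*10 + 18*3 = 698/11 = 63.45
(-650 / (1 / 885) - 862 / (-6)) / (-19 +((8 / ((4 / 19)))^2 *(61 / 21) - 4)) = -12077233 / 87601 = -137.87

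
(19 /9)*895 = 17005 /9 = 1889.44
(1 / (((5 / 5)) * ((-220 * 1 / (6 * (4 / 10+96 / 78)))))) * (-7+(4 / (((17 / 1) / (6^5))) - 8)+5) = -4918506 / 60775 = -80.93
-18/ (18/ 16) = -16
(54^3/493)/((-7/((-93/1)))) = 14644152/3451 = 4243.45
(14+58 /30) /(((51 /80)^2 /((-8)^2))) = 19578880 /7803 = 2509.15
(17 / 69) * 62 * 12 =183.30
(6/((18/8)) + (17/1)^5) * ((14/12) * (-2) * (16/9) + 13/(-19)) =-10559496341/1539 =-6861271.18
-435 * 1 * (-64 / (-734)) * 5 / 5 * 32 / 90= -14848 / 1101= -13.49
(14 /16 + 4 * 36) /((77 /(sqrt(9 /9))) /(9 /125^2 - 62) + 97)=1.51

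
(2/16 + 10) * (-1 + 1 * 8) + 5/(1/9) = 927/8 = 115.88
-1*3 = -3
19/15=1.27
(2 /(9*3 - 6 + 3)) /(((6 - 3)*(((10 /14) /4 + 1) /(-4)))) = -28 /297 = -0.09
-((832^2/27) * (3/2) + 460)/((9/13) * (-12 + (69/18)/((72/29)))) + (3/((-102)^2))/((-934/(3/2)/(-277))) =157318093683355/29262137808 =5376.17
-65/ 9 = -7.22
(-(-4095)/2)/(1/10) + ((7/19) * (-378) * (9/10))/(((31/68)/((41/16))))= 232896321/11780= 19770.49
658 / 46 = 329 / 23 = 14.30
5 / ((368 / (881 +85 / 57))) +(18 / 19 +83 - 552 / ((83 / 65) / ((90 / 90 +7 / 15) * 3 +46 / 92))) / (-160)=430108267 / 17410080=24.70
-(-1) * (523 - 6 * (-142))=1375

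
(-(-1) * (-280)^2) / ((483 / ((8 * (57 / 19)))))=3895.65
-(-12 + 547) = -535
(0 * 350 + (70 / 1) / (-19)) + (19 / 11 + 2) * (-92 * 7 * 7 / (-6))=1753556 / 627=2796.74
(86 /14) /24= 43 /168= 0.26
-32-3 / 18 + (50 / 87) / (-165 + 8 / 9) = -8267669 / 256998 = -32.17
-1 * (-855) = 855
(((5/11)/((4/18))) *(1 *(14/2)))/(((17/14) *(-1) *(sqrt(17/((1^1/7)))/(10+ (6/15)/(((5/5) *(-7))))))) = -3132 *sqrt(119)/3179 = -10.75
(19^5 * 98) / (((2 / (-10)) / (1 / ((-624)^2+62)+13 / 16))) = -985800029.86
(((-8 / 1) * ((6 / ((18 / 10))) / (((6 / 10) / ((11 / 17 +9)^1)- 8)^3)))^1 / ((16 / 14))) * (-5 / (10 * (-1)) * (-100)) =-1929788000000 / 827301990687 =-2.33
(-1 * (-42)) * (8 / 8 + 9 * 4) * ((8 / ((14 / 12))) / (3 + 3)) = 1776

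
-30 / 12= -5 / 2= -2.50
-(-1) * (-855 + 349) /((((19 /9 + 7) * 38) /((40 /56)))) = -11385 /10906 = -1.04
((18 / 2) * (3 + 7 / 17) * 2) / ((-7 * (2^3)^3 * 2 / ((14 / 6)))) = -87 / 4352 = -0.02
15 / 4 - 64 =-241 / 4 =-60.25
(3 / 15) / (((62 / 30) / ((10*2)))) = 60 / 31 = 1.94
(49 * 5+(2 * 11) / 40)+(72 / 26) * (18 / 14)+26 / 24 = 683029 / 2730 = 250.19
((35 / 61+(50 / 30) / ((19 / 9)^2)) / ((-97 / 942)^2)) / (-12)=-1543273890 / 207195589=-7.45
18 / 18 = 1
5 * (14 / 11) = 70 / 11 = 6.36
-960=-960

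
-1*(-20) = 20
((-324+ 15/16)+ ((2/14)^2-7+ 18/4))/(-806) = 255225/631904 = 0.40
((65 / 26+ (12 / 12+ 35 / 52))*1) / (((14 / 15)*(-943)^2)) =465 / 92481896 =0.00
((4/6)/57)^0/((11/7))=7/11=0.64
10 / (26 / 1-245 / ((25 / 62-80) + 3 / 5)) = 0.34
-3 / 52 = -0.06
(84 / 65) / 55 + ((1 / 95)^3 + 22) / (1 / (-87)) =-234662383911 / 122604625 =-1913.98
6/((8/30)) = 45/2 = 22.50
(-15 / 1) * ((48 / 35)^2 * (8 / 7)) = -55296 / 1715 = -32.24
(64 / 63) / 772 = 16 / 12159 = 0.00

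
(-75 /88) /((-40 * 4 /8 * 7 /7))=15 /352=0.04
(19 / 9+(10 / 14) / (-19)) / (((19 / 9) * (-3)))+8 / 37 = -31186 / 280497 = -0.11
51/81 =17/27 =0.63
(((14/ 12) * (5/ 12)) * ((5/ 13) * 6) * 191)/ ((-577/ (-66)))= 367675/ 15002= 24.51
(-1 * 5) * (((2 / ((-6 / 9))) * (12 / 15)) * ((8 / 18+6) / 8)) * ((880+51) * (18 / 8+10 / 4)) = 512981 / 12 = 42748.42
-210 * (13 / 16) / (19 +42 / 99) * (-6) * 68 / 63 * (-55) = -2005575 / 641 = -3128.82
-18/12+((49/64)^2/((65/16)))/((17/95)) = -39245/56576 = -0.69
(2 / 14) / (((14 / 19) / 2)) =19 / 49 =0.39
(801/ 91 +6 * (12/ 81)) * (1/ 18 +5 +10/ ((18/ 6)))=1198487/ 14742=81.30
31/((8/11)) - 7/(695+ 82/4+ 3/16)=42.62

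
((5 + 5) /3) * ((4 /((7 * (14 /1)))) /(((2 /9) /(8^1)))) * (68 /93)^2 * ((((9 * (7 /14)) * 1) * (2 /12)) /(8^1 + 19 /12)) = 221952 /1083047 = 0.20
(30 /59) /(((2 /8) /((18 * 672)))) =1451520 /59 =24602.03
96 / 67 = 1.43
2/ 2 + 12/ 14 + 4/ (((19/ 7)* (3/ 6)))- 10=-691/ 133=-5.20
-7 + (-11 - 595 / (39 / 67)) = -40567 / 39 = -1040.18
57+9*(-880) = -7863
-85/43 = -1.98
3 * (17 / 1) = 51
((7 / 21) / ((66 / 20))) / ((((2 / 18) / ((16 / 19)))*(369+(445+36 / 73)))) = 5840 / 6213361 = 0.00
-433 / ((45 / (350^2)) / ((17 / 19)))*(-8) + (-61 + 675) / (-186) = 44725418501 / 5301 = 8437166.29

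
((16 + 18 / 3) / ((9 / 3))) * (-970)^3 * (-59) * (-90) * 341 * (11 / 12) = -11109051192635000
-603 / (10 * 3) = -201 / 10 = -20.10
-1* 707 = -707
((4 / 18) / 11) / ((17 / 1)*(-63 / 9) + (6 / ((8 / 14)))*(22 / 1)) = 1 / 5544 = 0.00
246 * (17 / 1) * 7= 29274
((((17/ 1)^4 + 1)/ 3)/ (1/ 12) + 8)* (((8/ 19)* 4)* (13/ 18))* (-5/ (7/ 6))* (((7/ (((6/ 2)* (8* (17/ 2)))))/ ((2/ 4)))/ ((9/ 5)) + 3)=-5291362.90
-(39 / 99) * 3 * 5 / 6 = -65 / 66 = -0.98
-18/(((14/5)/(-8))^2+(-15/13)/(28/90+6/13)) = 813600/61963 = 13.13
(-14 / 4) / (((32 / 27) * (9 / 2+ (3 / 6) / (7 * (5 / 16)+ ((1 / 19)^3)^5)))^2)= -1440687160133499298498878576153850282583475183 / 12928078399198517738008706525766329513254281728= -0.11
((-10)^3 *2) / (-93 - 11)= 250 / 13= 19.23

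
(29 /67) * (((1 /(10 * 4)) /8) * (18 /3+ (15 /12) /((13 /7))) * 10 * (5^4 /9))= 6289375 /1003392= 6.27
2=2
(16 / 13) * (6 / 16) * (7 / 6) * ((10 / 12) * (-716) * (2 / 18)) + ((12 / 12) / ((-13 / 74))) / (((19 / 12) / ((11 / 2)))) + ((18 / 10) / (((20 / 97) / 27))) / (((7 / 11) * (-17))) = -6131407189 / 79361100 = -77.26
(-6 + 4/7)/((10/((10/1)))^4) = -38/7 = -5.43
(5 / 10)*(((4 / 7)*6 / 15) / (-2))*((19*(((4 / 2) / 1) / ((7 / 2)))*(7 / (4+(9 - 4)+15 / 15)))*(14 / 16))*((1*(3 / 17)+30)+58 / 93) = -185041 / 15810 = -11.70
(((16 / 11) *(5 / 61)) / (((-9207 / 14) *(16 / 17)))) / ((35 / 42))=-476 / 2059299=-0.00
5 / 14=0.36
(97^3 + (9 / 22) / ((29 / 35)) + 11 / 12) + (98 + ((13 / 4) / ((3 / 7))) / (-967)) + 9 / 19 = 16049249884771 / 17582961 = 912772.88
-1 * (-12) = 12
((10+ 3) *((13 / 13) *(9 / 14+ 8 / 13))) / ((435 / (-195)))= -2977 / 406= -7.33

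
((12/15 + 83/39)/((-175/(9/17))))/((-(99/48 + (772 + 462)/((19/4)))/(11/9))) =1909424/46179690375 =0.00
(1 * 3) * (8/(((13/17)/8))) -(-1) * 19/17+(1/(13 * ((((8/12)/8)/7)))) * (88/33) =59543/221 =269.43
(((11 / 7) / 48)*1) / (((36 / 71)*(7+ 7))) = 781 / 169344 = 0.00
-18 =-18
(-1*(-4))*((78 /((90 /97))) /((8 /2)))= 84.07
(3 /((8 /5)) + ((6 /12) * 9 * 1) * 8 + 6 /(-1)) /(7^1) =4.55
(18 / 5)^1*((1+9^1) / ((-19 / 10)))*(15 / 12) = -450 / 19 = -23.68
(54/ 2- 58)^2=961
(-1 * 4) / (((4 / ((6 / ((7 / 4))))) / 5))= -120 / 7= -17.14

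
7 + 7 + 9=23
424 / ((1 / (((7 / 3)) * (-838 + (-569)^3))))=-182255824632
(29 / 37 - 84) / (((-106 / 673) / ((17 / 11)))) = 35226839 / 43142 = 816.53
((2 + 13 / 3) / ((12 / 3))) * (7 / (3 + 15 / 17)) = 2261 / 792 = 2.85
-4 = -4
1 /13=0.08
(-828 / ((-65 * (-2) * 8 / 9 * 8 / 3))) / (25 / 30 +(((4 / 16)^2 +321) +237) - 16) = -729 / 147290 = -0.00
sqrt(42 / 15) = sqrt(70) / 5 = 1.67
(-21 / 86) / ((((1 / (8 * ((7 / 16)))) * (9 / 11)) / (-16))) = 2156 / 129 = 16.71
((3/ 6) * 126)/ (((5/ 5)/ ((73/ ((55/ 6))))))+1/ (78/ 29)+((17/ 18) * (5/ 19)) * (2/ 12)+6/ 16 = 1474508003/ 2934360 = 502.50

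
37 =37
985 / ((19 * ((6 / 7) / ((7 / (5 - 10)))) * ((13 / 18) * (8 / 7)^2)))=-1418991 / 15808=-89.76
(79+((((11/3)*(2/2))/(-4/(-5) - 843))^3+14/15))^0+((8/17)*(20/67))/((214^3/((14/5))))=1395324033/1395323977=1.00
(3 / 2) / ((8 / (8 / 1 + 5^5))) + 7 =9511 / 16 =594.44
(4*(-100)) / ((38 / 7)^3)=-17150 / 6859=-2.50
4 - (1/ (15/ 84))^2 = -684/ 25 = -27.36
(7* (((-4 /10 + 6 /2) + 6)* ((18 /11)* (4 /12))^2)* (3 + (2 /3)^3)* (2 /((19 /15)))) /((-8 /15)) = -401835 /2299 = -174.79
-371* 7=-2597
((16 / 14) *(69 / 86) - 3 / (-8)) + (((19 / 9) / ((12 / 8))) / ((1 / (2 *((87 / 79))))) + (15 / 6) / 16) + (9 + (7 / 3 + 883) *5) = 30408153355 / 6848352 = 4440.21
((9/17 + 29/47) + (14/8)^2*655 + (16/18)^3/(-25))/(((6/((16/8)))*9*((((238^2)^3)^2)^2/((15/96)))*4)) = 467620728817/175705355011400600473885359795938363475988561748657916987822707834880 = 0.00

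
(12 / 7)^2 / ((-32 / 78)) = -351 / 49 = -7.16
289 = 289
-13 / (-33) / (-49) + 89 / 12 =15973 / 2156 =7.41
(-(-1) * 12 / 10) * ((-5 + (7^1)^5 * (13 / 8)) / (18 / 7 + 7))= 4587471 / 1340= 3423.49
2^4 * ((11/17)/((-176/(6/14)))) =-3/119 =-0.03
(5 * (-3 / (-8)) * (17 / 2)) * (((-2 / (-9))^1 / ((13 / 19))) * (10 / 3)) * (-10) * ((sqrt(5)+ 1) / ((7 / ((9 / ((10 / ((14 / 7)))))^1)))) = -143.58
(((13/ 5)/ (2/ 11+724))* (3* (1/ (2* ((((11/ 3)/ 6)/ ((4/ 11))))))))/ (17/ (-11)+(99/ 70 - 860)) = -156/ 41872141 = -0.00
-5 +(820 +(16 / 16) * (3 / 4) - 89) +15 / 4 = 1461 / 2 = 730.50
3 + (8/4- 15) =-10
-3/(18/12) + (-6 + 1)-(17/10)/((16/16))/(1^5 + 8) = -7.19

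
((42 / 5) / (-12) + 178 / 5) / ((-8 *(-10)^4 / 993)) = -346557 / 800000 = -0.43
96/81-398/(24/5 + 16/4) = -26161/594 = -44.04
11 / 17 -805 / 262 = -10803 / 4454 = -2.43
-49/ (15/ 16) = -784/ 15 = -52.27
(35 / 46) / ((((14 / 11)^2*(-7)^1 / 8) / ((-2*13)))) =15730 / 1127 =13.96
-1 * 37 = -37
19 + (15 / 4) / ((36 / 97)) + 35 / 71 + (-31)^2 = 3375955 / 3408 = 990.60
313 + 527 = 840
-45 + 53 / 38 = -1657 / 38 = -43.61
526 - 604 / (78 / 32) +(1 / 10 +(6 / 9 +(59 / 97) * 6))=10691563 / 37830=282.62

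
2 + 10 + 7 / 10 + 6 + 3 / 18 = 283 / 15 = 18.87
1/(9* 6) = 1/54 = 0.02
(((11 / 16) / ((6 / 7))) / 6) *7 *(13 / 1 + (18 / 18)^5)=3773 / 288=13.10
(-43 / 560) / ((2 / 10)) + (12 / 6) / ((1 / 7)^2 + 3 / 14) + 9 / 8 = 23861 / 2576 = 9.26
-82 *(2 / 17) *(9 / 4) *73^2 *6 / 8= -5899203 / 68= -86752.99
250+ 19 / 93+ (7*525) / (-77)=207134 / 1023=202.48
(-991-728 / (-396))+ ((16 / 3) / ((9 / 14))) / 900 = -66100109 / 66825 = -989.15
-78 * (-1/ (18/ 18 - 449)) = -39/ 224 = -0.17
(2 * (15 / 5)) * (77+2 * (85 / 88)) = 10419 / 22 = 473.59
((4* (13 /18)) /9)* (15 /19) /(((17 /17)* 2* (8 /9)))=65 /456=0.14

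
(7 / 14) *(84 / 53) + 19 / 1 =1049 / 53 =19.79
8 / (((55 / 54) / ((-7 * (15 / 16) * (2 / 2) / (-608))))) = 567 / 6688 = 0.08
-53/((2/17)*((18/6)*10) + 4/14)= -6307/454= -13.89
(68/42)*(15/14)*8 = 680/49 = 13.88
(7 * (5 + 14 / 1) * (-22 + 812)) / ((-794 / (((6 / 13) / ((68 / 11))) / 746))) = -1733655 / 130903604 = -0.01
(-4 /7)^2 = 16 /49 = 0.33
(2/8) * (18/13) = 9/26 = 0.35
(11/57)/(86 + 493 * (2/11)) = 121/110124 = 0.00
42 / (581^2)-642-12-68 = -34817000 / 48223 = -722.00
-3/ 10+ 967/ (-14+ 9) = -1937/ 10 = -193.70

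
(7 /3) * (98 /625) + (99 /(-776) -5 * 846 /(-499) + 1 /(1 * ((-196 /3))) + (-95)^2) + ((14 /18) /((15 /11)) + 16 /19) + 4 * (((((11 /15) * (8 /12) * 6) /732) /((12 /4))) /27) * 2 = 90527996269703889307 /10019575647585000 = 9035.11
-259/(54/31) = -8029/54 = -148.69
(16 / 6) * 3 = 8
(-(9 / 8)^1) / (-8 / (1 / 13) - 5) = 9 / 872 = 0.01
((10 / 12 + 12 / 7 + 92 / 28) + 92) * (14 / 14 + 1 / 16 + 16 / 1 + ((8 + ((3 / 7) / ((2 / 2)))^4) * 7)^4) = 978475518.27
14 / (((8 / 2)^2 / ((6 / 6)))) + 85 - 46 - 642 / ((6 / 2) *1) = -1393 / 8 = -174.12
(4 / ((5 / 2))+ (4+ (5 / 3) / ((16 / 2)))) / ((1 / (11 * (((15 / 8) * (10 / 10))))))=7667 / 64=119.80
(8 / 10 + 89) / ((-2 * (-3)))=449 / 30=14.97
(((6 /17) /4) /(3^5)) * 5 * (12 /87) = 10 /39933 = 0.00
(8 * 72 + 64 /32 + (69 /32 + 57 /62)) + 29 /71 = 40955085 /70432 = 581.48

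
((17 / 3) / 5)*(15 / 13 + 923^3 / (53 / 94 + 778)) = 960896928449 / 839475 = 1144640.32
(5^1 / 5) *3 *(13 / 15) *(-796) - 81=-10753 / 5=-2150.60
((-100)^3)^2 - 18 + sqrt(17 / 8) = sqrt(34) / 4 + 999999999982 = 999999999983.46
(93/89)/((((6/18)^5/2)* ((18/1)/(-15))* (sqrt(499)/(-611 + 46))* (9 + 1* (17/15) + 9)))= 319210875* sqrt(499)/12745957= 559.44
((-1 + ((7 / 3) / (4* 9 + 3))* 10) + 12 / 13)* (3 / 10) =61 / 390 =0.16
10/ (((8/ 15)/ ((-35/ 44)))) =-2625/ 176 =-14.91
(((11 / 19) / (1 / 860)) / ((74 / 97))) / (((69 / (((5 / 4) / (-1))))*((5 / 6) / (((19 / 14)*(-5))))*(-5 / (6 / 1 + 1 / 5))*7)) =-1422311 / 83398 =-17.05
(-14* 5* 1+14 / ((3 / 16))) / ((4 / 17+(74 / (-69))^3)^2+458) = 72772814637621 / 7157670992289653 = 0.01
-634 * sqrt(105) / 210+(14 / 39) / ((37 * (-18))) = -30.94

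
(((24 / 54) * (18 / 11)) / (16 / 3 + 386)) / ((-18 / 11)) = -0.00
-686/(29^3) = -686/24389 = -0.03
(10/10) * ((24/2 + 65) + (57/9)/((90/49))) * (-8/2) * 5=-43442/27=-1608.96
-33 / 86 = -0.38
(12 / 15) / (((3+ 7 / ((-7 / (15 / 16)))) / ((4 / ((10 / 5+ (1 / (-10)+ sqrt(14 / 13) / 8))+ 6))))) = 4206592 / 21413337 - 5120 * sqrt(182) / 21413337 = 0.19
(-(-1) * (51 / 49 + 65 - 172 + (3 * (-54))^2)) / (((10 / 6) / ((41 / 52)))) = 39383493 / 3185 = 12365.30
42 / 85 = 0.49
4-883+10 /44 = -19333 /22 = -878.77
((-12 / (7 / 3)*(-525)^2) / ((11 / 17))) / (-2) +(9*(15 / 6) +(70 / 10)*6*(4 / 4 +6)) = 24104463 / 22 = 1095657.41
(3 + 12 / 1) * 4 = 60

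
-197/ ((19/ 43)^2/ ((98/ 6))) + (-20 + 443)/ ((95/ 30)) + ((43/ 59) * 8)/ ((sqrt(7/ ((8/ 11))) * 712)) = -17703731/ 1083 + 86 * sqrt(154)/ 404327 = -16346.93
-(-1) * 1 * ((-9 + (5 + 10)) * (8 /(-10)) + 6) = 6 /5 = 1.20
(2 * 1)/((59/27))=54/59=0.92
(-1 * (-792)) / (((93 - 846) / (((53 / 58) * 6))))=-41976 / 7279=-5.77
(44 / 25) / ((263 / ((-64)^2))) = 180224 / 6575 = 27.41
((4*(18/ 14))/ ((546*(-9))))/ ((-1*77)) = 2/ 147147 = 0.00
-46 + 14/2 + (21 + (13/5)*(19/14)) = -14.47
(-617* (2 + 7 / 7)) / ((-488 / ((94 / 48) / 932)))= 28999 / 3638528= 0.01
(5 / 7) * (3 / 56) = 15 / 392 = 0.04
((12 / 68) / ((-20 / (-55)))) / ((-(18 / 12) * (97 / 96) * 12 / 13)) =-572 / 1649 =-0.35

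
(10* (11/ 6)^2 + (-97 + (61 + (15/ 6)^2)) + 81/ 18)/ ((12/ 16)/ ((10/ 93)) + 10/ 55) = 33110/ 28341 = 1.17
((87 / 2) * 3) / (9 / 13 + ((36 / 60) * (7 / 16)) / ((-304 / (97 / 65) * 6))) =31737600 / 168317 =188.56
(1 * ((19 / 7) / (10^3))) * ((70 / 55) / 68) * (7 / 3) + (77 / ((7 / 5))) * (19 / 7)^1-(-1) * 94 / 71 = 83985132101 / 557634000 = 150.61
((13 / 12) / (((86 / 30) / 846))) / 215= 5499 / 3698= 1.49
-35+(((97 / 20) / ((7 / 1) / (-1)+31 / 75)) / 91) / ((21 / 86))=-22048315 / 629356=-35.03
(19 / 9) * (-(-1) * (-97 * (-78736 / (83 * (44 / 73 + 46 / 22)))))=72116.91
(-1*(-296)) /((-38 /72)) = -10656 /19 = -560.84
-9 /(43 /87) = -783 /43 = -18.21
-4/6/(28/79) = -1.88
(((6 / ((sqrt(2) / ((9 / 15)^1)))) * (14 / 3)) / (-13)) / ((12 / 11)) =-0.84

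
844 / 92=9.17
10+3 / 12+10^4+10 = 40081 / 4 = 10020.25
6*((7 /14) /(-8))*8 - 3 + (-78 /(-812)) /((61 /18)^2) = -4525860 /755363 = -5.99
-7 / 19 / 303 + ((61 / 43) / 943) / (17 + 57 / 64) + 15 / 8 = 4006921985519 / 2138315831880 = 1.87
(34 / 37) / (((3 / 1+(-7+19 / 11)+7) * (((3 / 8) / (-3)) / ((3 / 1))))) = -2244 / 481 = -4.67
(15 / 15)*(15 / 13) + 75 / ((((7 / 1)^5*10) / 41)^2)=16948580499 / 14688712948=1.15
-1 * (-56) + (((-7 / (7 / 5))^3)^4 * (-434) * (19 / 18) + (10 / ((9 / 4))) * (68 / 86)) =-14427815747531 / 129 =-111843532926.60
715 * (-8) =-5720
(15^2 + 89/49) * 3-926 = -245.55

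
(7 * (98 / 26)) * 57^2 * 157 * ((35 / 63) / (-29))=-97201055 / 377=-257827.73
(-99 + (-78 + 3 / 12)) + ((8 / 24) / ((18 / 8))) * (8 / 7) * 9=-14719 / 84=-175.23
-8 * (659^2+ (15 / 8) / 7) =-24319751 / 7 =-3474250.14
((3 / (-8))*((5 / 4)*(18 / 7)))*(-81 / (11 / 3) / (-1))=-32805 / 1232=-26.63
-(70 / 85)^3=-2744 / 4913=-0.56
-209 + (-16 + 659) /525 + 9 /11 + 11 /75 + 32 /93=-7392526 /35805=-206.47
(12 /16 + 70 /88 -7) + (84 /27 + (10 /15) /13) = -2950 /1287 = -2.29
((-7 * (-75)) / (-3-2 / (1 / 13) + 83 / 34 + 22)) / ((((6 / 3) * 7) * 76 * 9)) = -85 / 7068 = -0.01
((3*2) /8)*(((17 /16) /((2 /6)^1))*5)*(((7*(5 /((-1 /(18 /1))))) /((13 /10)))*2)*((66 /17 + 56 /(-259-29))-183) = 864194625 /416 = 2077390.93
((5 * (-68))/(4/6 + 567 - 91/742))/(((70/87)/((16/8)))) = -1881288/1263353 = -1.49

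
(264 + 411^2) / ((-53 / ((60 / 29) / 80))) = -507555 / 6148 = -82.56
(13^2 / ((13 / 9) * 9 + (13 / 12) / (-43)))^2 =169.66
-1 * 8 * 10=-80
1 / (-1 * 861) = -1 / 861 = -0.00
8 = 8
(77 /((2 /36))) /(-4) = -693 /2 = -346.50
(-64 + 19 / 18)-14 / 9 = -129 / 2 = -64.50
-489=-489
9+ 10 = 19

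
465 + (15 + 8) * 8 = 649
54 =54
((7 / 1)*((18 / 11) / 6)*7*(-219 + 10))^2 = 7800849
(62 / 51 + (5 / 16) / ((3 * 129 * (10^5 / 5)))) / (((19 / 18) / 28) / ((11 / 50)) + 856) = 39414145309 / 27758198672000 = 0.00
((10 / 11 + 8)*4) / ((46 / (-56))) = -10976 / 253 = -43.38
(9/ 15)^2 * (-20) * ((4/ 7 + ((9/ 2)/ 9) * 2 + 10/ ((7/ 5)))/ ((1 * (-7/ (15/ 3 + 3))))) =17568/ 245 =71.71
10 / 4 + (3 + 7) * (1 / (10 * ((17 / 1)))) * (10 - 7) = 91 / 34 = 2.68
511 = 511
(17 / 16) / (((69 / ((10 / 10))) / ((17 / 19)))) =289 / 20976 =0.01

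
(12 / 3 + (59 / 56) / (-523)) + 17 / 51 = 380567 / 87864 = 4.33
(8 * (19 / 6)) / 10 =38 / 15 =2.53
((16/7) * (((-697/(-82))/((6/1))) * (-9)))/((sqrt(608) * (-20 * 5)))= 51 * sqrt(38)/26600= 0.01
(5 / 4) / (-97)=-5 / 388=-0.01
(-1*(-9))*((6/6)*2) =18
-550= -550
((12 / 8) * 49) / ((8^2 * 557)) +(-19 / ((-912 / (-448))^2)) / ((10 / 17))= -7.79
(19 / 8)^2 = 361 / 64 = 5.64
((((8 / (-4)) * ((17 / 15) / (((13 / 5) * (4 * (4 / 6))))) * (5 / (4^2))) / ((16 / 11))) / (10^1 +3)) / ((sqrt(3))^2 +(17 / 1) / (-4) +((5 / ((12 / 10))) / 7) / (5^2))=19635 / 4456192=0.00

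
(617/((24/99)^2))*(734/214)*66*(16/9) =904170927/214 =4225097.79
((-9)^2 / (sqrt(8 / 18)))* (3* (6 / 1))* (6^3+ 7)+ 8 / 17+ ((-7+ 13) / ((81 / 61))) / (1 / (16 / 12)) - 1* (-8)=671584237 / 1377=487715.50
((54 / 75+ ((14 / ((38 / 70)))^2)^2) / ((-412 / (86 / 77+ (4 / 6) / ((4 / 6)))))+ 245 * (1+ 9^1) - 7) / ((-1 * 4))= -799388967613 / 18792288200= -42.54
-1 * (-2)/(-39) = -0.05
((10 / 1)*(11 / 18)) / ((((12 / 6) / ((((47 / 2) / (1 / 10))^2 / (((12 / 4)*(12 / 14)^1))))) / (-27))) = -21261625 / 12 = -1771802.08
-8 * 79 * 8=-5056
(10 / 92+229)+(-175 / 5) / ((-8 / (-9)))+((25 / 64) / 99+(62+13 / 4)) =37158839 / 145728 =254.99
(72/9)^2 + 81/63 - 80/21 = 1291/21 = 61.48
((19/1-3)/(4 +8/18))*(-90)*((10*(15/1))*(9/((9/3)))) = -145800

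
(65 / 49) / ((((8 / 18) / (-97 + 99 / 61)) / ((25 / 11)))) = -42544125 / 65758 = -646.98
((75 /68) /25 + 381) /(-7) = -25911 /476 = -54.43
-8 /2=-4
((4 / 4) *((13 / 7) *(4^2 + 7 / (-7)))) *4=780 / 7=111.43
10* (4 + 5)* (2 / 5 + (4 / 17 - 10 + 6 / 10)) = -13410 / 17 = -788.82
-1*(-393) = 393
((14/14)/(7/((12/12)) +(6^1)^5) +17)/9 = 44104/23349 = 1.89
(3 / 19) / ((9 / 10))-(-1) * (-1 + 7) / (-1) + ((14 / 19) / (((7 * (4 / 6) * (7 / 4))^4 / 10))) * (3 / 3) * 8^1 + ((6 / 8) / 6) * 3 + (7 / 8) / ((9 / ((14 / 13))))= -5.33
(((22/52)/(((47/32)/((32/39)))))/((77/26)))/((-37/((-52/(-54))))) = -2048/986013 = -0.00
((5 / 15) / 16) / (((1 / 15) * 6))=5 / 96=0.05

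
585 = 585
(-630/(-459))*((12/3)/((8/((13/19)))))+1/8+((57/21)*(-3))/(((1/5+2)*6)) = -13327/596904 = -0.02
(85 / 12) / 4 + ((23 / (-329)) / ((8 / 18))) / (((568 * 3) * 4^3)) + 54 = 8004101297 / 143517696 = 55.77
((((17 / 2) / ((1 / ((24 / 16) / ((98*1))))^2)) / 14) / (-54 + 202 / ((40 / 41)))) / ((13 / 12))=2295 / 2675203804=0.00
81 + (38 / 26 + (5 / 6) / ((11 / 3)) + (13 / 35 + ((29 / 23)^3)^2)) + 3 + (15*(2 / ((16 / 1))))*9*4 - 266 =-80331734207924 / 740919624445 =-108.42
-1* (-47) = 47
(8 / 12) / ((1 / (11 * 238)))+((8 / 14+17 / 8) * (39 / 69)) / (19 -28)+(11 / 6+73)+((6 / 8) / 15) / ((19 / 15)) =400859465 / 220248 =1820.04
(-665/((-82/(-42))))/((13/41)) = -13965/13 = -1074.23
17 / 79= 0.22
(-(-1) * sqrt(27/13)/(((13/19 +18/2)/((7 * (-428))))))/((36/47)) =-668857 * sqrt(39)/7176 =-582.08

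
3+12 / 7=33 / 7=4.71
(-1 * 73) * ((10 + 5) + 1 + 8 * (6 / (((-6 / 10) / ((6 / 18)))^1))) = 2336 / 3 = 778.67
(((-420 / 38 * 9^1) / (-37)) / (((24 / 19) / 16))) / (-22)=-630 / 407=-1.55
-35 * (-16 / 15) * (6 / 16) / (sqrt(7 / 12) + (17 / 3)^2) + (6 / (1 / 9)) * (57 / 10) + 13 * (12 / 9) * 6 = 137643617 / 333895-756 * sqrt(21) / 333895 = 412.23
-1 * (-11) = 11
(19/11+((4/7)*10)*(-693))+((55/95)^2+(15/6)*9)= -31255245/7942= -3935.44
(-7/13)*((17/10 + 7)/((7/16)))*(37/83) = -25752/5395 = -4.77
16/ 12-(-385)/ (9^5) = 79117/ 59049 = 1.34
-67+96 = 29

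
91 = 91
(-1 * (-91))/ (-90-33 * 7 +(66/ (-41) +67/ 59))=-220129/ 777646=-0.28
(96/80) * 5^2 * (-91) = -2730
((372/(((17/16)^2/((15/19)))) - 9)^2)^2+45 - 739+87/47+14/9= 1529939294208152551217190862/384544090953201303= 3978579648.48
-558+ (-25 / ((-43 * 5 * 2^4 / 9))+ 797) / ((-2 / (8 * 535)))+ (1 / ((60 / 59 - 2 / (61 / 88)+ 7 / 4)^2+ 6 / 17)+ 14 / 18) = -3414616515634137799 / 2001211751052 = -1706274.47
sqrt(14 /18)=sqrt(7) /3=0.88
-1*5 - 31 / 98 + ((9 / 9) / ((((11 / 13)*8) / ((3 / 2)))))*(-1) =-47759 / 8624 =-5.54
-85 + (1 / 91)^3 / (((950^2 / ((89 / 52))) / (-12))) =-751508099387767 / 8841271757500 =-85.00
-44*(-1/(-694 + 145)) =-44/549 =-0.08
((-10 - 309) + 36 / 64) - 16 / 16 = -5111 / 16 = -319.44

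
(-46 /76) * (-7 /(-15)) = -161 /570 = -0.28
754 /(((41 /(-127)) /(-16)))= 1532128 /41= 37368.98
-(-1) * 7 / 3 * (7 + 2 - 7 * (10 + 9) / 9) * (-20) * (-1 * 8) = -2157.04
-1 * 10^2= -100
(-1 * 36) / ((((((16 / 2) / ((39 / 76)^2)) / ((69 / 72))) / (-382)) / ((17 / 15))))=113589801 / 231040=491.65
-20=-20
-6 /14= -3 /7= -0.43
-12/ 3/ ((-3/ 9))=12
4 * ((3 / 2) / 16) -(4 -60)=451 / 8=56.38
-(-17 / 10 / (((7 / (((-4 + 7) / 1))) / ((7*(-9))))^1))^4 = -44386483761 / 10000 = -4438648.38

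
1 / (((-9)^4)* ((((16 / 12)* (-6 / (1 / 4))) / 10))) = -5 / 104976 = -0.00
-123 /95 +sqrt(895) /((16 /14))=-123 /95 +7 * sqrt(895) /8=24.88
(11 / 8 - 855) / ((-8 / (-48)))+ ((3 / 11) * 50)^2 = -2388927 / 484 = -4935.80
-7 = -7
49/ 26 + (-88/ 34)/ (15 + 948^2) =748631783/ 397233798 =1.88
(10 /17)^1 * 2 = 20 /17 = 1.18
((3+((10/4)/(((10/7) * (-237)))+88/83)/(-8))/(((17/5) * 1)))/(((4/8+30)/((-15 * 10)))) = -225696625/54396872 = -4.15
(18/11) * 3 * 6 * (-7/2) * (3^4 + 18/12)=-8505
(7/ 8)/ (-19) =-7/ 152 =-0.05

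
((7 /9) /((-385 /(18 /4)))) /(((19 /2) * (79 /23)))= -23 /82555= -0.00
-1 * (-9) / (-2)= -9 / 2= -4.50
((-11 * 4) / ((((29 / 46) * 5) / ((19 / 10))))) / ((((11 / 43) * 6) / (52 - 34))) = -225492 / 725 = -311.02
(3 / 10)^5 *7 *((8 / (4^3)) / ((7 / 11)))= 2673 / 800000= 0.00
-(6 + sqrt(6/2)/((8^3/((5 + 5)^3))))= -9.38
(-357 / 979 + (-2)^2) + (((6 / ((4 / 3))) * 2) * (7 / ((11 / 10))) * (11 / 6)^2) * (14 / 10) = 534799 / 1958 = 273.14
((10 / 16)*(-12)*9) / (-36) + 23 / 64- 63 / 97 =9839 / 6208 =1.58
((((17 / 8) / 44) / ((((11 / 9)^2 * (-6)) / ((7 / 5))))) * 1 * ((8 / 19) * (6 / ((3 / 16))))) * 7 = -0.71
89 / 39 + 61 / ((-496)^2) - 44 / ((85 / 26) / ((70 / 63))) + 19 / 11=-58910640805 / 5382584064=-10.94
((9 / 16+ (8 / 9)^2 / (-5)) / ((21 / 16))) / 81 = 2621 / 688905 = 0.00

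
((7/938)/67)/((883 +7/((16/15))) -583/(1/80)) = -8/3285979423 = -0.00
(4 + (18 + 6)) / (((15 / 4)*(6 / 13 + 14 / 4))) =2912 / 1545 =1.88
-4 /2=-2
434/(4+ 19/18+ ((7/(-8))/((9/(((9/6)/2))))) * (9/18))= 35712/413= 86.47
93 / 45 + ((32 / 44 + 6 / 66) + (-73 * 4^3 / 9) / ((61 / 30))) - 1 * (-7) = -2470109 / 10065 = -245.42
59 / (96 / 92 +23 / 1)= 1357 / 553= 2.45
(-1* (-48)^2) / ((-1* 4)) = 576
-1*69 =-69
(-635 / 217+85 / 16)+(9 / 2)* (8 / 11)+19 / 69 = 15638411 / 2635248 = 5.93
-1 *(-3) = 3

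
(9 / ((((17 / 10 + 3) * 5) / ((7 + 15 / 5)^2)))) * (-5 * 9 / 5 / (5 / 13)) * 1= -42120 / 47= -896.17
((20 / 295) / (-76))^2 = 1 / 1256641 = 0.00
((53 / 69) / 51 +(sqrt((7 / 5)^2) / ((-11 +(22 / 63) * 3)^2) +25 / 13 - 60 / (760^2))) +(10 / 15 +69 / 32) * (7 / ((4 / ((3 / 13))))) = 3954592003979 / 1278895812480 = 3.09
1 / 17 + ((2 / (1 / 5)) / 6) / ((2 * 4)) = 109 / 408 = 0.27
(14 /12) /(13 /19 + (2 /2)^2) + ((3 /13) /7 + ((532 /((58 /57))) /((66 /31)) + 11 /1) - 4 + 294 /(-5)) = 5420189213 /27867840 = 194.50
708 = 708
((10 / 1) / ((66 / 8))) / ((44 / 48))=160 / 121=1.32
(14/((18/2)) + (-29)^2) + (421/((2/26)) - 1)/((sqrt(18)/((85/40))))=7583/9 + 1938 *sqrt(2)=3583.30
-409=-409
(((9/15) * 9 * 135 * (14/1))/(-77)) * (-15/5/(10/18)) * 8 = 5725.96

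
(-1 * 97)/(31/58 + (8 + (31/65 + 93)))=-365690/384583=-0.95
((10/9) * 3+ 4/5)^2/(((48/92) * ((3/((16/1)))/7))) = 1222.49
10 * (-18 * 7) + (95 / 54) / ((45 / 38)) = -305819 / 243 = -1258.51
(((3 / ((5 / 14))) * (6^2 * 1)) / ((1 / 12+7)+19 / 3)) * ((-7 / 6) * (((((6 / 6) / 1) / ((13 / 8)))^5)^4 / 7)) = -0.00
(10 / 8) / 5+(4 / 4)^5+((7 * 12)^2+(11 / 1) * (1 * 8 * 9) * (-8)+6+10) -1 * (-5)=2969 / 4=742.25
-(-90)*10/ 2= 450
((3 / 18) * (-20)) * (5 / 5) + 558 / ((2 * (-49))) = -1327 / 147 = -9.03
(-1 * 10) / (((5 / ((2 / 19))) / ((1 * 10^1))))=-40 / 19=-2.11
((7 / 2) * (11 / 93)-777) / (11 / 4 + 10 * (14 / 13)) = -3755570 / 65379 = -57.44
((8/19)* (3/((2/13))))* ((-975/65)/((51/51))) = -2340/19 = -123.16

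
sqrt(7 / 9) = sqrt(7) / 3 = 0.88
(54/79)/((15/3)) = 54/395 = 0.14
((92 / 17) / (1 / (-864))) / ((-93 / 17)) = 26496 / 31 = 854.71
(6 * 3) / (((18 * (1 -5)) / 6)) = -3 / 2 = -1.50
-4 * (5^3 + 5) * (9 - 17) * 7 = 29120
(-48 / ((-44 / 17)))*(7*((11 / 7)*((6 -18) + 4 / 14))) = -16728 / 7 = -2389.71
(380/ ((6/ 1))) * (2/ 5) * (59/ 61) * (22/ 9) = 98648/ 1647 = 59.90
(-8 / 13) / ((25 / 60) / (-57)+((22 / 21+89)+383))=-38304 / 29443921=-0.00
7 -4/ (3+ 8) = 73/ 11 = 6.64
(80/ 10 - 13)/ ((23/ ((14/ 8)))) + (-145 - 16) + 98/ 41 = -599711/ 3772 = -158.99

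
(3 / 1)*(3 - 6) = -9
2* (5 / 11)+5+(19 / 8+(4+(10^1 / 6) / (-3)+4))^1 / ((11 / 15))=19.30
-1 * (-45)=45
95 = 95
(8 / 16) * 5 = 5 / 2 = 2.50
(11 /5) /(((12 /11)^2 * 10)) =1331 /7200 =0.18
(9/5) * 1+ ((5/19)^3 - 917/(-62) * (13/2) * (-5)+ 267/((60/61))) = -88205849/425258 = -207.42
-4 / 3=-1.33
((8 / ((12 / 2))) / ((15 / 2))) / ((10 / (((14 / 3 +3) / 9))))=92 / 6075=0.02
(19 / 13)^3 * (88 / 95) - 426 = -4647842 / 10985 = -423.11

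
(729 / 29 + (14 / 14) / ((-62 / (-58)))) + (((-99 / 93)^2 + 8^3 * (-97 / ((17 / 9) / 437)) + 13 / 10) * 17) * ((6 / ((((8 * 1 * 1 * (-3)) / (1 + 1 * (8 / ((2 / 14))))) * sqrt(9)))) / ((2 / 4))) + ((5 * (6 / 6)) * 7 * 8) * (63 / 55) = 11377145245922789 / 6131180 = 1855620817.84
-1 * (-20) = 20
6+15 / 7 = 57 / 7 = 8.14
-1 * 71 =-71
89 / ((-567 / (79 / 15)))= -7031 / 8505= -0.83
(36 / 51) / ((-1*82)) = -6 / 697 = -0.01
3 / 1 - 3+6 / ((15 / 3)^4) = 6 / 625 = 0.01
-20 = -20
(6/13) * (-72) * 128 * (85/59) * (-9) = 42301440/767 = 55151.81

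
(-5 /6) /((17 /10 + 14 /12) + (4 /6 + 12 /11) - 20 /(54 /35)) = 2475 /24766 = 0.10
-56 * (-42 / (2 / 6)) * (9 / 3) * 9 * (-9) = -1714608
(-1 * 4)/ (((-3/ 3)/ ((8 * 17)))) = 544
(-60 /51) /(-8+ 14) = -10 /51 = -0.20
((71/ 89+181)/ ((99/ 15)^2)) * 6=25.04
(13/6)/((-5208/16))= -13/1953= -0.01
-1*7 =-7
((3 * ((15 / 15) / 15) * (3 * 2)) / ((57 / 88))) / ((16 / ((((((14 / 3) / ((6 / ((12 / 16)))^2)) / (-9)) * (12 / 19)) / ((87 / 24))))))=-77 / 471105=-0.00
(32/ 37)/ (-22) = -16/ 407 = -0.04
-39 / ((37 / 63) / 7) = -17199 / 37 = -464.84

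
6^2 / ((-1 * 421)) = -36 / 421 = -0.09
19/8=2.38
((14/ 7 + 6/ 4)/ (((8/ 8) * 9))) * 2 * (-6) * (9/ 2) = -21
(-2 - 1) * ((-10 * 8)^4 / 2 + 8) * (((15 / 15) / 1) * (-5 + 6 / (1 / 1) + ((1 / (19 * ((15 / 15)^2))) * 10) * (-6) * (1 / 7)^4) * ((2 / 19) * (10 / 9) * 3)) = -18660973689440 / 866761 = -21529549.31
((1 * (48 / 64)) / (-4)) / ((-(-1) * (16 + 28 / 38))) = -19 / 1696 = -0.01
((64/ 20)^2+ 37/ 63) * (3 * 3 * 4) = 68212/ 175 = 389.78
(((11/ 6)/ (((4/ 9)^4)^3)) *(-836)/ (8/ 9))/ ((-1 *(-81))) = -24048352013697/ 67108864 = -358348.37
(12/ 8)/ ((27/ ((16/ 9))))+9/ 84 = 467/ 2268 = 0.21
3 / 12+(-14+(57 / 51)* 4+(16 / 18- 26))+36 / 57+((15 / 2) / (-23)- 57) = -91.09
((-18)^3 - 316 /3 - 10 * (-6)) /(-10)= 8816 /15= 587.73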